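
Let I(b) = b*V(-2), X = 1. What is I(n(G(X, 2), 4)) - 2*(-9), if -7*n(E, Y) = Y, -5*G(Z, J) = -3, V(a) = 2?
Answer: 118/7 ≈ 16.857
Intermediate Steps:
G(Z, J) = ⅗ (G(Z, J) = -⅕*(-3) = ⅗)
n(E, Y) = -Y/7
I(b) = 2*b (I(b) = b*2 = 2*b)
I(n(G(X, 2), 4)) - 2*(-9) = 2*(-⅐*4) - 2*(-9) = 2*(-4/7) + 18 = -8/7 + 18 = 118/7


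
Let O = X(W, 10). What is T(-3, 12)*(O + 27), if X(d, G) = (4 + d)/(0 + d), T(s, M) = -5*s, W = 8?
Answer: 855/2 ≈ 427.50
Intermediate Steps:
X(d, G) = (4 + d)/d
O = 3/2 (O = (4 + 8)/8 = (⅛)*12 = 3/2 ≈ 1.5000)
T(-3, 12)*(O + 27) = (-5*(-3))*(3/2 + 27) = 15*(57/2) = 855/2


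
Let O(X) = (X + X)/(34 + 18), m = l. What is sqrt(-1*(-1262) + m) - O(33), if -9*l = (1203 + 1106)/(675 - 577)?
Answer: -33/26 + 5*sqrt(88862)/42 ≈ 34.219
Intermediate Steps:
l = -2309/882 (l = -(1203 + 1106)/(9*(675 - 577)) = -2309/(9*98) = -1/9*2309/98 = -2309/882 ≈ -2.6179)
m = -2309/882 ≈ -2.6179
O(X) = X/26 (O(X) = (2*X)/52 = (2*X)*(1/52) = X/26)
sqrt(-1*(-1262) + m) - O(33) = sqrt(-1*(-1262) - 2309/882) - 33/26 = sqrt(1262 - 2309/882) - 1*33/26 = sqrt(1110775/882) - 33/26 = 5*sqrt(88862)/42 - 33/26 = -33/26 + 5*sqrt(88862)/42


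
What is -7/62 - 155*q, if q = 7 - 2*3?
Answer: -9617/62 ≈ -155.11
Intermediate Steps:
q = 1 (q = 7 - 6 = 1)
-7/62 - 155*q = -7/62 - 155*1 = -7*1/62 - 155 = -7/62 - 155 = -9617/62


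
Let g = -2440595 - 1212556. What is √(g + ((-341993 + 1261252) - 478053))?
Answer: 11*I*√26545 ≈ 1792.2*I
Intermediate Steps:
g = -3653151
√(g + ((-341993 + 1261252) - 478053)) = √(-3653151 + ((-341993 + 1261252) - 478053)) = √(-3653151 + (919259 - 478053)) = √(-3653151 + 441206) = √(-3211945) = 11*I*√26545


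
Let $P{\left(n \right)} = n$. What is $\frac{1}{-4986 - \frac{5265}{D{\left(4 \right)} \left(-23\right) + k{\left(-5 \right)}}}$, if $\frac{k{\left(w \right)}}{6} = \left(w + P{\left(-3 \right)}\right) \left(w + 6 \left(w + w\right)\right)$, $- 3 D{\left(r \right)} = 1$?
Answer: $- \frac{9383}{46799433} \approx -0.00020049$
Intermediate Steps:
$D{\left(r \right)} = - \frac{1}{3}$ ($D{\left(r \right)} = \left(- \frac{1}{3}\right) 1 = - \frac{1}{3}$)
$k{\left(w \right)} = 78 w \left(-3 + w\right)$ ($k{\left(w \right)} = 6 \left(w - 3\right) \left(w + 6 \left(w + w\right)\right) = 6 \left(-3 + w\right) \left(w + 6 \cdot 2 w\right) = 6 \left(-3 + w\right) \left(w + 12 w\right) = 6 \left(-3 + w\right) 13 w = 6 \cdot 13 w \left(-3 + w\right) = 78 w \left(-3 + w\right)$)
$\frac{1}{-4986 - \frac{5265}{D{\left(4 \right)} \left(-23\right) + k{\left(-5 \right)}}} = \frac{1}{-4986 - \frac{5265}{\left(- \frac{1}{3}\right) \left(-23\right) + 78 \left(-5\right) \left(-3 - 5\right)}} = \frac{1}{-4986 - \frac{5265}{\frac{23}{3} + 78 \left(-5\right) \left(-8\right)}} = \frac{1}{-4986 - \frac{5265}{\frac{23}{3} + 3120}} = \frac{1}{-4986 - \frac{5265}{\frac{9383}{3}}} = \frac{1}{-4986 - \frac{15795}{9383}} = \frac{1}{- \frac{46799433}{9383}} = - \frac{9383}{46799433}$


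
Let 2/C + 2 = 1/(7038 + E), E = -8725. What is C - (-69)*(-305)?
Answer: -71030249/3375 ≈ -21046.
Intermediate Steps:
C = -3374/3375 (C = 2/(-2 + 1/(7038 - 8725)) = 2/(-2 + 1/(-1687)) = 2/(-2 - 1/1687) = 2/(-3375/1687) = 2*(-1687/3375) = -3374/3375 ≈ -0.99970)
C - (-69)*(-305) = -3374/3375 - (-69)*(-305) = -3374/3375 - 1*21045 = -3374/3375 - 21045 = -71030249/3375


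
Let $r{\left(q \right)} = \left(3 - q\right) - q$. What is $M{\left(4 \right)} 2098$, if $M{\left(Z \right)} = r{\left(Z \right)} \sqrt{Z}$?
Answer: $-20980$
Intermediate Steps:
$r{\left(q \right)} = 3 - 2 q$
$M{\left(Z \right)} = \sqrt{Z} \left(3 - 2 Z\right)$ ($M{\left(Z \right)} = \left(3 - 2 Z\right) \sqrt{Z} = \sqrt{Z} \left(3 - 2 Z\right)$)
$M{\left(4 \right)} 2098 = \sqrt{4} \left(3 - 8\right) 2098 = 2 \left(3 - 8\right) 2098 = 2 \left(-5\right) 2098 = \left(-10\right) 2098 = -20980$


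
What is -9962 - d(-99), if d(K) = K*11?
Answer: -8873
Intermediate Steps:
d(K) = 11*K
-9962 - d(-99) = -9962 - 11*(-99) = -9962 - 1*(-1089) = -9962 + 1089 = -8873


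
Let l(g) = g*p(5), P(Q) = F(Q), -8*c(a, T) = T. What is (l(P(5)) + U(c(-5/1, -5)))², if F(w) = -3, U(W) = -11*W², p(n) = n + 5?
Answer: 4818025/4096 ≈ 1176.3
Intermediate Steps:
c(a, T) = -T/8
p(n) = 5 + n
P(Q) = -3
l(g) = 10*g (l(g) = g*(5 + 5) = g*10 = 10*g)
(l(P(5)) + U(c(-5/1, -5)))² = (10*(-3) - 11*(-⅛*(-5))²)² = (-30 - 11*(5/8)²)² = (-30 - 11*25/64)² = (-30 - 275/64)² = (-2195/64)² = 4818025/4096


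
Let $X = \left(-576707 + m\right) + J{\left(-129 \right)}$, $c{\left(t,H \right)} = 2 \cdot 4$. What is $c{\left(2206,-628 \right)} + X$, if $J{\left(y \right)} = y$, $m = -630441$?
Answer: $-1207269$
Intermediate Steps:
$c{\left(t,H \right)} = 8$
$X = -1207277$ ($X = \left(-576707 - 630441\right) - 129 = -1207148 - 129 = -1207277$)
$c{\left(2206,-628 \right)} + X = 8 - 1207277 = -1207269$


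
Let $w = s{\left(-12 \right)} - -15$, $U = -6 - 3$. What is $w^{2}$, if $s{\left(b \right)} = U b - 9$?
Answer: $12996$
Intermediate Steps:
$U = -9$
$s{\left(b \right)} = -9 - 9 b$ ($s{\left(b \right)} = - 9 b - 9 = -9 - 9 b$)
$w = 114$ ($w = \left(-9 - -108\right) - -15 = \left(-9 + 108\right) + 15 = 99 + 15 = 114$)
$w^{2} = 114^{2} = 12996$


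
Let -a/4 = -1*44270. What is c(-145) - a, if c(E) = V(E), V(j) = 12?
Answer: -177068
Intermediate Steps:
c(E) = 12
a = 177080 (a = -(-4)*44270 = -4*(-44270) = 177080)
c(-145) - a = 12 - 1*177080 = 12 - 177080 = -177068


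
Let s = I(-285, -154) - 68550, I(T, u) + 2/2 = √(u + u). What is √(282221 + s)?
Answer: √(213670 + 2*I*√77) ≈ 462.24 + 0.019*I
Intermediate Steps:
I(T, u) = -1 + √2*√u (I(T, u) = -1 + √(u + u) = -1 + √(2*u) = -1 + √2*√u)
s = -68551 + 2*I*√77 (s = (-1 + √2*√(-154)) - 68550 = (-1 + √2*(I*√154)) - 68550 = (-1 + 2*I*√77) - 68550 = -68551 + 2*I*√77 ≈ -68551.0 + 17.55*I)
√(282221 + s) = √(282221 + (-68551 + 2*I*√77)) = √(213670 + 2*I*√77)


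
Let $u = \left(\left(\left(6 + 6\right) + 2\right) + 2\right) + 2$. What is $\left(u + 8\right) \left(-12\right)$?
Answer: $-312$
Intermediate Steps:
$u = 18$ ($u = \left(\left(12 + 2\right) + 2\right) + 2 = \left(14 + 2\right) + 2 = 16 + 2 = 18$)
$\left(u + 8\right) \left(-12\right) = \left(18 + 8\right) \left(-12\right) = 26 \left(-12\right) = -312$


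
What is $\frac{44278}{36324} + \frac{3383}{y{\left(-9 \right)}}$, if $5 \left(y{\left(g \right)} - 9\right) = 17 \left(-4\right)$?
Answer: $- \frac{306701033}{417726} \approx -734.22$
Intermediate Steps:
$y{\left(g \right)} = - \frac{23}{5}$ ($y{\left(g \right)} = 9 + \frac{17 \left(-4\right)}{5} = 9 + \frac{1}{5} \left(-68\right) = 9 - \frac{68}{5} = - \frac{23}{5}$)
$\frac{44278}{36324} + \frac{3383}{y{\left(-9 \right)}} = \frac{44278}{36324} + \frac{3383}{- \frac{23}{5}} = 44278 \cdot \frac{1}{36324} + 3383 \left(- \frac{5}{23}\right) = \frac{22139}{18162} - \frac{16915}{23} = - \frac{306701033}{417726}$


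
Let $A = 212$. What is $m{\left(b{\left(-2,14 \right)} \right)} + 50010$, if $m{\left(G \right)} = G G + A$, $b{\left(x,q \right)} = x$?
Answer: $50226$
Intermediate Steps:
$m{\left(G \right)} = 212 + G^{2}$ ($m{\left(G \right)} = G G + 212 = G^{2} + 212 = 212 + G^{2}$)
$m{\left(b{\left(-2,14 \right)} \right)} + 50010 = \left(212 + \left(-2\right)^{2}\right) + 50010 = \left(212 + 4\right) + 50010 = 216 + 50010 = 50226$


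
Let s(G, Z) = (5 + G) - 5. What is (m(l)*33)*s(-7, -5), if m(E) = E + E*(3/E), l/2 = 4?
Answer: -2541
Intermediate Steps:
l = 8 (l = 2*4 = 8)
m(E) = 3 + E (m(E) = E + 3 = 3 + E)
s(G, Z) = G
(m(l)*33)*s(-7, -5) = ((3 + 8)*33)*(-7) = (11*33)*(-7) = 363*(-7) = -2541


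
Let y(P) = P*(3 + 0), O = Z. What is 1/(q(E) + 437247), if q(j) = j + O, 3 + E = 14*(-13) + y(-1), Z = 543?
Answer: 1/437602 ≈ 2.2852e-6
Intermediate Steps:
O = 543
y(P) = 3*P (y(P) = P*3 = 3*P)
E = -188 (E = -3 + (14*(-13) + 3*(-1)) = -3 + (-182 - 3) = -3 - 185 = -188)
q(j) = 543 + j (q(j) = j + 543 = 543 + j)
1/(q(E) + 437247) = 1/((543 - 188) + 437247) = 1/(355 + 437247) = 1/437602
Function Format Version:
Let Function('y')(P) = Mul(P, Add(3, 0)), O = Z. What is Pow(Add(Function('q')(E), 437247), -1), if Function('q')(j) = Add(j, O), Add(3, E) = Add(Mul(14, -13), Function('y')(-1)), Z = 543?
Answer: Rational(1, 437602) ≈ 2.2852e-6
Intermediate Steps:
O = 543
Function('y')(P) = Mul(3, P) (Function('y')(P) = Mul(P, 3) = Mul(3, P))
E = -188 (E = Add(-3, Add(Mul(14, -13), Mul(3, -1))) = Add(-3, Add(-182, -3)) = Add(-3, -185) = -188)
Function('q')(j) = Add(543, j) (Function('q')(j) = Add(j, 543) = Add(543, j))
Pow(Add(Function('q')(E), 437247), -1) = Pow(Add(Add(543, -188), 437247), -1) = Pow(Add(355, 437247), -1) = Pow(437602, -1) = Rational(1, 437602)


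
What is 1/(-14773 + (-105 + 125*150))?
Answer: 1/3872 ≈ 0.00025826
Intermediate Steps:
1/(-14773 + (-105 + 125*150)) = 1/(-14773 + (-105 + 18750)) = 1/(-14773 + 18645) = 1/3872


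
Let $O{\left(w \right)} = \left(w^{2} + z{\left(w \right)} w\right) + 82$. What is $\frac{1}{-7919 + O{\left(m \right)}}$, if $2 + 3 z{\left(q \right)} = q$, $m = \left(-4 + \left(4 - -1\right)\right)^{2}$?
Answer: $- \frac{3}{23509} \approx -0.00012761$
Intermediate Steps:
$m = 1$ ($m = \left(-4 + \left(4 + \left(-4 + 5\right)\right)\right)^{2} = \left(-4 + \left(4 + 1\right)\right)^{2} = \left(-4 + 5\right)^{2} = 1^{2} = 1$)
$z{\left(q \right)} = - \frac{2}{3} + \frac{q}{3}$
$O{\left(w \right)} = 82 + w^{2} + w \left(- \frac{2}{3} + \frac{w}{3}\right)$ ($O{\left(w \right)} = \left(w^{2} + \left(- \frac{2}{3} + \frac{w}{3}\right) w\right) + 82 = \left(w^{2} + w \left(- \frac{2}{3} + \frac{w}{3}\right)\right) + 82 = 82 + w^{2} + w \left(- \frac{2}{3} + \frac{w}{3}\right)$)
$\frac{1}{-7919 + O{\left(m \right)}} = \frac{1}{-7919 + \left(82 - \frac{2}{3} + \frac{4 \cdot 1^{2}}{3}\right)} = \frac{1}{-7919 + \left(82 - \frac{2}{3} + \frac{4}{3} \cdot 1\right)} = \frac{1}{-7919 + \left(82 - \frac{2}{3} + \frac{4}{3}\right)} = \frac{1}{-7919 + \frac{248}{3}} = \frac{1}{- \frac{23509}{3}} = - \frac{3}{23509}$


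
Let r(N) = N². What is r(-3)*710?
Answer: 6390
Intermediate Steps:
r(-3)*710 = (-3)²*710 = 9*710 = 6390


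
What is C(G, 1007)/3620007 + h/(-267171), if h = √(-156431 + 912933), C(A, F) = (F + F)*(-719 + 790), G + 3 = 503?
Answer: 142994/3620007 - √756502/267171 ≈ 0.036246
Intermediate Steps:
G = 500 (G = -3 + 503 = 500)
C(A, F) = 142*F (C(A, F) = (2*F)*71 = 142*F)
h = √756502 ≈ 869.77
C(G, 1007)/3620007 + h/(-267171) = (142*1007)/3620007 + √756502/(-267171) = 142994*(1/3620007) + √756502*(-1/267171) = 142994/3620007 - √756502/267171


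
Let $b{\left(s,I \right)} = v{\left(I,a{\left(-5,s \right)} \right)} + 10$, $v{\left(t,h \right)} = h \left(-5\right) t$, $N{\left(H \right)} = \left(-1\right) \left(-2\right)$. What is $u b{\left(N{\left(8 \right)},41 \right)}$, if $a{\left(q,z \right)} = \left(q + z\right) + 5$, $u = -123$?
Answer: $49200$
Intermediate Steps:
$N{\left(H \right)} = 2$
$a{\left(q,z \right)} = 5 + q + z$
$v{\left(t,h \right)} = - 5 h t$
$b{\left(s,I \right)} = 10 - 5 I s$ ($b{\left(s,I \right)} = - 5 \left(5 - 5 + s\right) I + 10 = - 5 s I + 10 = - 5 I s + 10 = 10 - 5 I s$)
$u b{\left(N{\left(8 \right)},41 \right)} = - 123 \left(10 - 205 \cdot 2\right) = - 123 \left(10 - 410\right) = \left(-123\right) \left(-400\right) = 49200$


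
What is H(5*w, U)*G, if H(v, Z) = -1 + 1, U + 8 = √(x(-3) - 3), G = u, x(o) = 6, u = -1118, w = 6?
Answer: 0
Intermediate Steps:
G = -1118
U = -8 + √3 (U = -8 + √(6 - 3) = -8 + √3 ≈ -6.2680)
H(v, Z) = 0
H(5*w, U)*G = 0*(-1118) = 0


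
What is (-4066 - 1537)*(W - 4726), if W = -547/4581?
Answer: 121306927859/4581 ≈ 2.6480e+7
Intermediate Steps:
W = -547/4581 (W = -547*1/4581 = -547/4581 ≈ -0.11941)
(-4066 - 1537)*(W - 4726) = (-4066 - 1537)*(-547/4581 - 4726) = -5603*(-21650353/4581) = 121306927859/4581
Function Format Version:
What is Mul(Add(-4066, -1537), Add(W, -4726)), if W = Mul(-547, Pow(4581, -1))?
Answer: Rational(121306927859, 4581) ≈ 2.6480e+7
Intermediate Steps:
W = Rational(-547, 4581) (W = Mul(-547, Rational(1, 4581)) = Rational(-547, 4581) ≈ -0.11941)
Mul(Add(-4066, -1537), Add(W, -4726)) = Mul(Add(-4066, -1537), Add(Rational(-547, 4581), -4726)) = Mul(-5603, Rational(-21650353, 4581)) = Rational(121306927859, 4581)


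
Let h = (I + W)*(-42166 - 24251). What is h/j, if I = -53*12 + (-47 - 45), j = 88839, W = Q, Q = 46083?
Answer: -1004114345/29613 ≈ -33908.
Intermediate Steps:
W = 46083
I = -728 (I = -636 - 92 = -728)
h = -3012343035 (h = (-728 + 46083)*(-42166 - 24251) = 45355*(-66417) = -3012343035)
h/j = -3012343035/88839 = -3012343035*1/88839 = -1004114345/29613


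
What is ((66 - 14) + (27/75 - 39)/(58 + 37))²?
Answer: 15014581156/5640625 ≈ 2661.9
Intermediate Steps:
((66 - 14) + (27/75 - 39)/(58 + 37))² = (52 + (27*(1/75) - 39)/95)² = (52 + (9/25 - 39)*(1/95))² = (52 - 966/25*1/95)² = (52 - 966/2375)² = (122534/2375)² = 15014581156/5640625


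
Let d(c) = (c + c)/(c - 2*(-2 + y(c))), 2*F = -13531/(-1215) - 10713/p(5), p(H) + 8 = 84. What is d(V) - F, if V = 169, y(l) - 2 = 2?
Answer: 27205757/406296 ≈ 66.960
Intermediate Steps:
y(l) = 4 (y(l) = 2 + 2 = 4)
p(H) = 76 (p(H) = -8 + 84 = 76)
F = -11987939/184680 (F = (-13531/(-1215) - 10713/76)/2 = (-13531*(-1/1215) - 10713*1/76)/2 = (13531/1215 - 10713/76)/2 = (½)*(-11987939/92340) = -11987939/184680 ≈ -64.912)
d(c) = 2*c/(-4 + c) (d(c) = (c + c)/(c - 2*(-2 + 4)) = (2*c)/(c - 2*2) = (2*c)/(c - 4) = (2*c)/(-4 + c) = 2*c/(-4 + c))
d(V) - F = 2*169/(-4 + 169) - 1*(-11987939/184680) = 2*169/165 + 11987939/184680 = 2*169*(1/165) + 11987939/184680 = 338/165 + 11987939/184680 = 27205757/406296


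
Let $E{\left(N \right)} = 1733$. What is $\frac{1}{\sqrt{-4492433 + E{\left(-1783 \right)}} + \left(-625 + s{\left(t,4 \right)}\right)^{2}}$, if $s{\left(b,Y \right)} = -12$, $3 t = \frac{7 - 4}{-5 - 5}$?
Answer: $\frac{405769}{164652972061} - \frac{10 i \sqrt{44907}}{164652972061} \approx 2.4644 \cdot 10^{-6} - 1.287 \cdot 10^{-8} i$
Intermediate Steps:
$t = - \frac{1}{10}$ ($t = \frac{\left(7 - 4\right) \frac{1}{-5 - 5}}{3} = \frac{3 \frac{1}{-10}}{3} = \frac{3 \left(- \frac{1}{10}\right)}{3} = \frac{1}{3} \left(- \frac{3}{10}\right) = - \frac{1}{10} \approx -0.1$)
$\frac{1}{\sqrt{-4492433 + E{\left(-1783 \right)}} + \left(-625 + s{\left(t,4 \right)}\right)^{2}} = \frac{1}{\sqrt{-4492433 + 1733} + \left(-625 - 12\right)^{2}} = \frac{1}{\sqrt{-4490700} + \left(-637\right)^{2}} = \frac{1}{10 i \sqrt{44907} + 405769} = \frac{1}{405769 + 10 i \sqrt{44907}}$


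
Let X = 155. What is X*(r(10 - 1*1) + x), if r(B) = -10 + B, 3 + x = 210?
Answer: 31930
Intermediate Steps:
x = 207 (x = -3 + 210 = 207)
X*(r(10 - 1*1) + x) = 155*((-10 + (10 - 1*1)) + 207) = 155*((-10 + (10 - 1)) + 207) = 155*((-10 + 9) + 207) = 155*(-1 + 207) = 155*206 = 31930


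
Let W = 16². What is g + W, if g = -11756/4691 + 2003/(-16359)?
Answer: 19443745187/76740069 ≈ 253.37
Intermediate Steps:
W = 256
g = -201712477/76740069 (g = -11756*1/4691 + 2003*(-1/16359) = -11756/4691 - 2003/16359 = -201712477/76740069 ≈ -2.6285)
g + W = -201712477/76740069 + 256 = 19443745187/76740069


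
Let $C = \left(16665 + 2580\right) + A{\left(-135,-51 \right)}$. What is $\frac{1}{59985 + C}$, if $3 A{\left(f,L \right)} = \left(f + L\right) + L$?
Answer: $\frac{1}{79151} \approx 1.2634 \cdot 10^{-5}$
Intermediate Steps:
$A{\left(f,L \right)} = \frac{f}{3} + \frac{2 L}{3}$ ($A{\left(f,L \right)} = \frac{\left(f + L\right) + L}{3} = \frac{\left(L + f\right) + L}{3} = \frac{f + 2 L}{3} = \frac{f}{3} + \frac{2 L}{3}$)
$C = 19166$ ($C = \left(16665 + 2580\right) + \left(\frac{1}{3} \left(-135\right) + \frac{2}{3} \left(-51\right)\right) = 19245 - 79 = 19166$)
$\frac{1}{59985 + C} = \frac{1}{59985 + 19166} = \frac{1}{79151}$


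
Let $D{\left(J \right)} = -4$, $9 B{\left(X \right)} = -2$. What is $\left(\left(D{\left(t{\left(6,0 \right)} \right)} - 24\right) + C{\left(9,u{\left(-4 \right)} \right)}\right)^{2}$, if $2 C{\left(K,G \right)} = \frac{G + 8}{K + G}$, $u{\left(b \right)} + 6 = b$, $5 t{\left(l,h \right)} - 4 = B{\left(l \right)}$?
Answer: $729$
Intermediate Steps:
$B{\left(X \right)} = - \frac{2}{9}$ ($B{\left(X \right)} = \frac{1}{9} \left(-2\right) = - \frac{2}{9}$)
$t{\left(l,h \right)} = \frac{34}{45}$ ($t{\left(l,h \right)} = \frac{4}{5} + \frac{1}{5} \left(- \frac{2}{9}\right) = \frac{4}{5} - \frac{2}{45} = \frac{34}{45}$)
$u{\left(b \right)} = -6 + b$
$C{\left(K,G \right)} = \frac{8 + G}{2 \left(G + K\right)}$ ($C{\left(K,G \right)} = \frac{\left(G + 8\right) \frac{1}{K + G}}{2} = \frac{\left(8 + G\right) \frac{1}{G + K}}{2} = \frac{\frac{1}{G + K} \left(8 + G\right)}{2} = \frac{8 + G}{2 \left(G + K\right)}$)
$\left(\left(D{\left(t{\left(6,0 \right)} \right)} - 24\right) + C{\left(9,u{\left(-4 \right)} \right)}\right)^{2} = \left(\left(-4 - 24\right) + \frac{4 + \frac{-6 - 4}{2}}{\left(-6 - 4\right) + 9}\right)^{2} = \left(\left(-4 - 24\right) + \frac{4 + \frac{1}{2} \left(-10\right)}{-10 + 9}\right)^{2} = \left(-28 + \frac{4 - 5}{-1}\right)^{2} = \left(-28 - -1\right)^{2} = \left(-28 + 1\right)^{2} = \left(-27\right)^{2} = 729$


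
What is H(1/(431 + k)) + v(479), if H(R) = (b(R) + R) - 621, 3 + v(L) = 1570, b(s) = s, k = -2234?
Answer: 1705636/1803 ≈ 946.00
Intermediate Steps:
v(L) = 1567 (v(L) = -3 + 1570 = 1567)
H(R) = -621 + 2*R (H(R) = (R + R) - 621 = 2*R - 621 = -621 + 2*R)
H(1/(431 + k)) + v(479) = (-621 + 2/(431 - 2234)) + 1567 = (-621 + 2/(-1803)) + 1567 = (-621 + 2*(-1/1803)) + 1567 = (-621 - 2/1803) + 1567 = -1119665/1803 + 1567 = 1705636/1803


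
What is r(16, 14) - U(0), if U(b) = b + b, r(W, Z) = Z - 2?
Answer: 12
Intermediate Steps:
r(W, Z) = -2 + Z
U(b) = 2*b
r(16, 14) - U(0) = (-2 + 14) - 2*0 = 12 - 1*0 = 12 + 0 = 12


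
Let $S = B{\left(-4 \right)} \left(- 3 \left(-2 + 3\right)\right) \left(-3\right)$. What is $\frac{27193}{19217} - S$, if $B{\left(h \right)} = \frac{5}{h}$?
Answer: $\frac{973537}{76868} \approx 12.665$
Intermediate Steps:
$S = - \frac{45}{4}$ ($S = \frac{5}{-4} \left(- 3 \left(-2 + 3\right)\right) \left(-3\right) = 5 \left(- \frac{1}{4}\right) \left(\left(-3\right) 1\right) \left(-3\right) = \left(- \frac{5}{4}\right) \left(-3\right) \left(-3\right) = \frac{15}{4} \left(-3\right) = - \frac{45}{4} \approx -11.25$)
$\frac{27193}{19217} - S = \frac{27193}{19217} - - \frac{45}{4} = 27193 \cdot \frac{1}{19217} + \frac{45}{4} = \frac{27193}{19217} + \frac{45}{4} = \frac{973537}{76868}$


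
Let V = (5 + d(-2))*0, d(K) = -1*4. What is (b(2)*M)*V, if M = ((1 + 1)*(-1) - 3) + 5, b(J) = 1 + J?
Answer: 0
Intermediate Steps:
d(K) = -4
M = 0 (M = (2*(-1) - 3) + 5 = (-2 - 3) + 5 = -5 + 5 = 0)
V = 0 (V = (5 - 4)*0 = 1*0 = 0)
(b(2)*M)*V = ((1 + 2)*0)*0 = (3*0)*0 = 0*0 = 0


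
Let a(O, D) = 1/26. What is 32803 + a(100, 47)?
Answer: 852879/26 ≈ 32803.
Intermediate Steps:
a(O, D) = 1/26
32803 + a(100, 47) = 32803 + 1/26 = 852879/26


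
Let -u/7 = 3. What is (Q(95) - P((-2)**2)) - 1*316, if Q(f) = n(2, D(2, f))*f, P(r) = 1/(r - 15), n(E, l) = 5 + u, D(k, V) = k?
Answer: -20195/11 ≈ -1835.9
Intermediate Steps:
u = -21 (u = -7*3 = -21)
n(E, l) = -16 (n(E, l) = 5 - 21 = -16)
P(r) = 1/(-15 + r)
Q(f) = -16*f
(Q(95) - P((-2)**2)) - 1*316 = (-16*95 - 1/(-15 + (-2)**2)) - 1*316 = (-1520 - 1/(-15 + 4)) - 316 = (-1520 - 1/(-11)) - 316 = (-1520 - 1*(-1/11)) - 316 = (-1520 + 1/11) - 316 = -16719/11 - 316 = -20195/11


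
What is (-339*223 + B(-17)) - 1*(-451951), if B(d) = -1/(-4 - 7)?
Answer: 4139895/11 ≈ 3.7635e+5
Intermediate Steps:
B(d) = 1/11 (B(d) = -1/(-11) = -1*(-1/11) = 1/11)
(-339*223 + B(-17)) - 1*(-451951) = (-339*223 + 1/11) - 1*(-451951) = (-75597 + 1/11) + 451951 = -831566/11 + 451951 = 4139895/11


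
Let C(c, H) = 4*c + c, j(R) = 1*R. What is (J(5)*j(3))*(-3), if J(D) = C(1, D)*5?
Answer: -225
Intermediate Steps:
j(R) = R
C(c, H) = 5*c
J(D) = 25 (J(D) = (5*1)*5 = 5*5 = 25)
(J(5)*j(3))*(-3) = (25*3)*(-3) = 75*(-3) = -225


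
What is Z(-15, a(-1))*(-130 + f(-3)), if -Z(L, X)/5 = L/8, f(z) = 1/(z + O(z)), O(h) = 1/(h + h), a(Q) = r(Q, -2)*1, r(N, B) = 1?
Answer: -46425/38 ≈ -1221.7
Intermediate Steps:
a(Q) = 1 (a(Q) = 1*1 = 1)
O(h) = 1/(2*h)
f(z) = 1/(z + 1/(2*z))
Z(L, X) = -5*L/8
Z(-15, a(-1))*(-130 + f(-3)) = (-5/8*(-15))*(-130 + 2*(-3)/(1 + 2*(-3)²)) = 75*(-130 + 2*(-3)/(1 + 2*9))/8 = 75*(-130 + 2*(-3)/(1 + 18))/8 = 75*(-130 + 2*(-3)/19)/8 = 75*(-130 + 2*(-3)*(1/19))/8 = 75*(-130 - 6/19)/8 = (75/8)*(-2476/19) = -46425/38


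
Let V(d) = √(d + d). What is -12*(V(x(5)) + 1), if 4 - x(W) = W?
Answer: -12 - 12*I*√2 ≈ -12.0 - 16.971*I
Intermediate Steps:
x(W) = 4 - W
V(d) = √2*√d (V(d) = √(2*d) = √2*√d)
-12*(V(x(5)) + 1) = -12*(√2*√(4 - 1*5) + 1) = -12*(√2*√(4 - 5) + 1) = -12*(√2*√(-1) + 1) = -12*(√2*I + 1) = -12*(I*√2 + 1) = -12*(1 + I*√2) = -12 - 12*I*√2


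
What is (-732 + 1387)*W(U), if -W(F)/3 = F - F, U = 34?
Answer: 0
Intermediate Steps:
W(F) = 0 (W(F) = -3*(F - F) = -3*0 = 0)
(-732 + 1387)*W(U) = (-732 + 1387)*0 = 655*0 = 0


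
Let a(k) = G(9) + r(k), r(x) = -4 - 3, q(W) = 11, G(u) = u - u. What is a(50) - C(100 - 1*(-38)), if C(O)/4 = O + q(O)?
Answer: -603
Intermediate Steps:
G(u) = 0
r(x) = -7
C(O) = 44 + 4*O (C(O) = 4*(O + 11) = 4*(11 + O) = 44 + 4*O)
a(k) = -7 (a(k) = 0 - 7 = -7)
a(50) - C(100 - 1*(-38)) = -7 - (44 + 4*(100 - 1*(-38))) = -7 - (44 + 4*(100 + 38)) = -7 - (44 + 4*138) = -7 - (44 + 552) = -7 - 1*596 = -7 - 596 = -603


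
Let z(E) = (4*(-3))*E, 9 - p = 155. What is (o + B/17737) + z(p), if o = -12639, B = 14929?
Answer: -193087790/17737 ≈ -10886.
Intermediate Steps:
p = -146 (p = 9 - 1*155 = 9 - 155 = -146)
z(E) = -12*E
(o + B/17737) + z(p) = (-12639 + 14929/17737) - 12*(-146) = (-12639 + 14929*(1/17737)) + 1752 = (-12639 + 14929/17737) + 1752 = -224163014/17737 + 1752 = -193087790/17737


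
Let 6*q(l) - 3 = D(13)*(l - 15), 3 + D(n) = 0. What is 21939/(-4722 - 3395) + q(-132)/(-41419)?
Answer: -909292099/336198023 ≈ -2.7046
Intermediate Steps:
D(n) = -3 (D(n) = -3 + 0 = -3)
q(l) = 8 - l/2 (q(l) = ½ + (-3*(l - 15))/6 = ½ + (-3*(-15 + l))/6 = ½ + (45 - 3*l)/6 = ½ + (15/2 - l/2) = 8 - l/2)
21939/(-4722 - 3395) + q(-132)/(-41419) = 21939/(-4722 - 3395) + (8 - ½*(-132))/(-41419) = 21939/(-8117) + (8 + 66)*(-1/41419) = 21939*(-1/8117) + 74*(-1/41419) = -21939/8117 - 74/41419 = -909292099/336198023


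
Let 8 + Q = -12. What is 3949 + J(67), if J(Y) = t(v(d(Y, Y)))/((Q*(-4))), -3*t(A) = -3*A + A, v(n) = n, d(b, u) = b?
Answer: 473947/120 ≈ 3949.6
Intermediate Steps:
Q = -20 (Q = -8 - 12 = -20)
t(A) = 2*A/3 (t(A) = -(-3*A + A)/3 = -(-2)*A/3 = 2*A/3)
J(Y) = Y/120 (J(Y) = (2*Y/3)/((-20*(-4))) = (2*Y/3)/80 = (2*Y/3)*(1/80) = Y/120)
3949 + J(67) = 3949 + (1/120)*67 = 3949 + 67/120 = 473947/120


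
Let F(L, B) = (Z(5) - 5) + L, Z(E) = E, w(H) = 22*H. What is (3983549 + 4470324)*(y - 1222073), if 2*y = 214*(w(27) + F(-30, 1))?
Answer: -9821075610925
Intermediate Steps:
F(L, B) = L (F(L, B) = (5 - 5) + L = 0 + L = L)
y = 60348 (y = (214*(22*27 - 30))/2 = (214*(594 - 30))/2 = (214*564)/2 = (½)*120696 = 60348)
(3983549 + 4470324)*(y - 1222073) = (3983549 + 4470324)*(60348 - 1222073) = 8453873*(-1161725) = -9821075610925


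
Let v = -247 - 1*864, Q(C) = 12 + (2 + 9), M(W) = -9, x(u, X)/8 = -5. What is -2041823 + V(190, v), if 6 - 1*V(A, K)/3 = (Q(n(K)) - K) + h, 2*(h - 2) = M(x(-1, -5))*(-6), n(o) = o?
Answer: -2045294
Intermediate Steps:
x(u, X) = -40 (x(u, X) = 8*(-5) = -40)
Q(C) = 23 (Q(C) = 12 + 11 = 23)
v = -1111 (v = -247 - 864 = -1111)
h = 29 (h = 2 + (-9*(-6))/2 = 2 + (½)*54 = 2 + 27 = 29)
V(A, K) = -138 + 3*K (V(A, K) = 18 - 3*((23 - K) + 29) = 18 - 3*(52 - K) = 18 + (-156 + 3*K) = -138 + 3*K)
-2041823 + V(190, v) = -2041823 + (-138 + 3*(-1111)) = -2041823 + (-138 - 3333) = -2041823 - 3471 = -2045294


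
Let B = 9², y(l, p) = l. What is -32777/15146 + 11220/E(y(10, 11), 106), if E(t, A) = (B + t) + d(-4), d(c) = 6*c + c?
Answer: 55957723/318066 ≈ 175.93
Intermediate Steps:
d(c) = 7*c
B = 81
E(t, A) = 53 + t (E(t, A) = (81 + t) + 7*(-4) = (81 + t) - 28 = 53 + t)
-32777/15146 + 11220/E(y(10, 11), 106) = -32777/15146 + 11220/(53 + 10) = -32777*1/15146 + 11220/63 = -32777/15146 + 11220*(1/63) = -32777/15146 + 3740/21 = 55957723/318066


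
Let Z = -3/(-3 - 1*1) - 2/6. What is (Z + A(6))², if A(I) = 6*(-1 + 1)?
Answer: 25/144 ≈ 0.17361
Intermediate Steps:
A(I) = 0 (A(I) = 6*0 = 0)
Z = 5/12 (Z = -3/(-3 - 1) - 2*⅙ = -3/(-4) - ⅓ = -3*(-¼) - ⅓ = ¾ - ⅓ = 5/12 ≈ 0.41667)
(Z + A(6))² = (5/12 + 0)² = (5/12)² = 25/144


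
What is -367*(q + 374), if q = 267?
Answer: -235247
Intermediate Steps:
-367*(q + 374) = -367*(267 + 374) = -367*641 = -235247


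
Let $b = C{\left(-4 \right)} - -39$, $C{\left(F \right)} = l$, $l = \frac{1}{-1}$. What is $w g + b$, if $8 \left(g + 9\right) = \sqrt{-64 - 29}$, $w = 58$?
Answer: $-484 + \frac{29 i \sqrt{93}}{4} \approx -484.0 + 69.917 i$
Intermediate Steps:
$l = -1$
$C{\left(F \right)} = -1$
$b = 38$ ($b = -1 - -39 = -1 + 39 = 38$)
$g = -9 + \frac{i \sqrt{93}}{8}$ ($g = -9 + \frac{\sqrt{-64 - 29}}{8} = -9 + \frac{\sqrt{-93}}{8} = -9 + \frac{i \sqrt{93}}{8} \approx -9.0 + 1.2055 i$)
$w g + b = 58 \left(-9 + \frac{i \sqrt{93}}{8}\right) + 38 = \left(-522 + \frac{29 i \sqrt{93}}{4}\right) + 38 = -484 + \frac{29 i \sqrt{93}}{4}$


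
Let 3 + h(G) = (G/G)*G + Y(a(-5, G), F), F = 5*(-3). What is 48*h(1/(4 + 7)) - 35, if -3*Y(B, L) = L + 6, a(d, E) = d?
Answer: -337/11 ≈ -30.636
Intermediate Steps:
F = -15
Y(B, L) = -2 - L/3 (Y(B, L) = -(L + 6)/3 = -(6 + L)/3 = -2 - L/3)
h(G) = G (h(G) = -3 + ((G/G)*G + (-2 - 1/3*(-15))) = -3 + (1*G + (-2 + 5)) = -3 + (G + 3) = -3 + (3 + G) = G)
48*h(1/(4 + 7)) - 35 = 48/(4 + 7) - 35 = 48/11 - 35 = -337/11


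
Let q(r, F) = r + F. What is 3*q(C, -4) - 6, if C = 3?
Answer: -9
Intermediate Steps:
q(r, F) = F + r
3*q(C, -4) - 6 = 3*(-4 + 3) - 6 = 3*(-1) - 6 = -3 - 6 = -9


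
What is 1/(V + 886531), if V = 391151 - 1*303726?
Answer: 1/973956 ≈ 1.0267e-6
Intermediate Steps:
V = 87425 (V = 391151 - 303726 = 87425)
1/(V + 886531) = 1/(87425 + 886531) = 1/973956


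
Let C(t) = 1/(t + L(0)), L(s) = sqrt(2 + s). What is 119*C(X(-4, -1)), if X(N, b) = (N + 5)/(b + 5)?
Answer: -476/31 + 1904*sqrt(2)/31 ≈ 71.505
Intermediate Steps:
X(N, b) = (5 + N)/(5 + b)
C(t) = 1/(t + sqrt(2)) (C(t) = 1/(t + sqrt(2 + 0)) = 1/(t + sqrt(2)))
119*C(X(-4, -1)) = 119/((5 - 4)/(5 - 1) + sqrt(2)) = 119/(1/4 + sqrt(2))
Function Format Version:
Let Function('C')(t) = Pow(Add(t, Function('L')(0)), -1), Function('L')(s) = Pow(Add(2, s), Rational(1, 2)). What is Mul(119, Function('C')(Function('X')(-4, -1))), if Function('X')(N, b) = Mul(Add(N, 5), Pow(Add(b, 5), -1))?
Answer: Add(Rational(-476, 31), Mul(Rational(1904, 31), Pow(2, Rational(1, 2)))) ≈ 71.505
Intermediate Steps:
Function('X')(N, b) = Mul(Pow(Add(5, b), -1), Add(5, N)) (Function('X')(N, b) = Mul(Add(5, N), Pow(Add(5, b), -1)) = Mul(Pow(Add(5, b), -1), Add(5, N)))
Function('C')(t) = Pow(Add(t, Pow(2, Rational(1, 2))), -1) (Function('C')(t) = Pow(Add(t, Pow(Add(2, 0), Rational(1, 2))), -1) = Pow(Add(t, Pow(2, Rational(1, 2))), -1))
Mul(119, Function('C')(Function('X')(-4, -1))) = Mul(119, Pow(Add(Mul(Pow(Add(5, -1), -1), Add(5, -4)), Pow(2, Rational(1, 2))), -1)) = Mul(119, Pow(Add(Mul(Pow(4, -1), 1), Pow(2, Rational(1, 2))), -1)) = Mul(119, Pow(Add(Mul(Rational(1, 4), 1), Pow(2, Rational(1, 2))), -1)) = Mul(119, Pow(Add(Rational(1, 4), Pow(2, Rational(1, 2))), -1))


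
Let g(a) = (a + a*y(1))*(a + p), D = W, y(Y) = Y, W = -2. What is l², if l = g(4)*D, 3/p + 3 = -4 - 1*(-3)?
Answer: 2704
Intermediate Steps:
p = -¾ (p = 3/(-3 + (-4 - 1*(-3))) = 3/(-3 + (-4 + 3)) = 3/(-3 - 1) = 3/(-4) = 3*(-¼) = -¾ ≈ -0.75000)
D = -2
g(a) = 2*a*(-¾ + a) (g(a) = (a + a*1)*(a - ¾) = (a + a)*(-¾ + a) = (2*a)*(-¾ + a) = 2*a*(-¾ + a))
l = -52 (l = ((½)*4*(-3 + 4*4))*(-2) = ((½)*4*(-3 + 16))*(-2) = ((½)*4*13)*(-2) = 26*(-2) = -52)
l² = (-52)² = 2704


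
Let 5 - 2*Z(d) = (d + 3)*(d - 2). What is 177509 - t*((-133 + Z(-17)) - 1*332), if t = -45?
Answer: 301423/2 ≈ 1.5071e+5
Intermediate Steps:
Z(d) = 5/2 - (-2 + d)*(3 + d)/2 (Z(d) = 5/2 - (d + 3)*(d - 2)/2 = 5/2 - (3 + d)*(-2 + d)/2 = 5/2 - (-2 + d)*(3 + d)/2)
177509 - t*((-133 + Z(-17)) - 1*332) = 177509 - (-45)*((-133 + (11/2 - ½*(-17) - ½*(-17)²)) - 1*332) = 177509 - (-45)*((-133 + (11/2 + 17/2 - ½*289)) - 332) = 177509 - (-45)*((-133 + (11/2 + 17/2 - 289/2)) - 332) = 177509 - (-45)*((-133 - 261/2) - 332) = 177509 - (-45)*(-527/2 - 332) = 177509 - (-45)*(-1191)/2 = 177509 - 1*53595/2 = 177509 - 53595/2 = 301423/2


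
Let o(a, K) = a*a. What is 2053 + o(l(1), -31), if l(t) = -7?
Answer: 2102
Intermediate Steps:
o(a, K) = a**2
2053 + o(l(1), -31) = 2053 + (-7)**2 = 2053 + 49 = 2102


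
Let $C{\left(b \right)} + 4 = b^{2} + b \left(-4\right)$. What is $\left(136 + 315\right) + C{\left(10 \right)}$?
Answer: $507$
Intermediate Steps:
$C{\left(b \right)} = -4 + b^{2} - 4 b$ ($C{\left(b \right)} = -4 + \left(b^{2} + b \left(-4\right)\right) = -4 + \left(b^{2} - 4 b\right) = -4 + b^{2} - 4 b$)
$\left(136 + 315\right) + C{\left(10 \right)} = \left(136 + 315\right) - \left(44 - 100\right) = 451 - -56 = 451 + 56 = 507$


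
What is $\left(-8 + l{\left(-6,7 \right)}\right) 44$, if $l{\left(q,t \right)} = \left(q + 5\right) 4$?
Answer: $-528$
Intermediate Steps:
$l{\left(q,t \right)} = 20 + 4 q$ ($l{\left(q,t \right)} = \left(5 + q\right) 4 = 20 + 4 q$)
$\left(-8 + l{\left(-6,7 \right)}\right) 44 = \left(-8 + \left(20 + 4 \left(-6\right)\right)\right) 44 = \left(-8 + \left(20 - 24\right)\right) 44 = \left(-8 - 4\right) 44 = \left(-12\right) 44 = -528$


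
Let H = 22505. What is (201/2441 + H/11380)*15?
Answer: 171666255/5555716 ≈ 30.899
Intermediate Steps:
(201/2441 + H/11380)*15 = (201/2441 + 22505/11380)*15 = (201*(1/2441) + 22505*(1/11380))*15 = (201/2441 + 4501/2276)*15 = (11444417/5555716)*15 = 171666255/5555716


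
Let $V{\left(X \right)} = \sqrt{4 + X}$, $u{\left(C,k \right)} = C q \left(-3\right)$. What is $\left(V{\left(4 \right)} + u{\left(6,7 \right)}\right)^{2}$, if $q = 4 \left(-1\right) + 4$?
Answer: $8$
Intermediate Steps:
$q = 0$ ($q = -4 + 4 = 0$)
$u{\left(C,k \right)} = 0$ ($u{\left(C,k \right)} = C 0 \left(-3\right) = 0 \left(-3\right) = 0$)
$\left(V{\left(4 \right)} + u{\left(6,7 \right)}\right)^{2} = \left(\sqrt{4 + 4} + 0\right)^{2} = \left(\sqrt{8} + 0\right)^{2} = \left(2 \sqrt{2} + 0\right)^{2} = \left(2 \sqrt{2}\right)^{2} = 8$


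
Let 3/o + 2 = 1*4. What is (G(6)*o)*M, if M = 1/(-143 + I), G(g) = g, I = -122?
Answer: -9/265 ≈ -0.033962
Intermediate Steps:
o = 3/2 (o = 3/(-2 + 1*4) = 3/(-2 + 4) = 3/2 ≈ 1.5000)
M = -1/265 (M = 1/(-143 - 122) = 1/(-265) = -1/265 ≈ -0.0037736)
(G(6)*o)*M = (6*(3/2))*(-1/265) = 9*(-1/265) = -9/265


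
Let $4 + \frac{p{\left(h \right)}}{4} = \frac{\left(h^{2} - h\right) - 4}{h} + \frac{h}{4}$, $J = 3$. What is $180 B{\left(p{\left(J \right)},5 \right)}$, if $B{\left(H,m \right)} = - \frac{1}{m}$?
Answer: $-36$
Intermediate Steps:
$p{\left(h \right)} = -16 + h + \frac{4 \left(-4 + h^{2} - h\right)}{h}$ ($p{\left(h \right)} = -16 + 4 \left(\frac{\left(h^{2} - h\right) - 4}{h} + \frac{h}{4}\right) = -16 + 4 \left(\frac{-4 + h^{2} - h}{h} + h \frac{1}{4}\right) = -16 + 4 \left(\frac{-4 + h^{2} - h}{h} + \frac{h}{4}\right) = -16 + 4 \left(\frac{h}{4} + \frac{-4 + h^{2} - h}{h}\right) = -16 + \left(h + \frac{4 \left(-4 + h^{2} - h\right)}{h}\right) = -16 + h + \frac{4 \left(-4 + h^{2} - h\right)}{h}$)
$180 B{\left(p{\left(J \right)},5 \right)} = 180 \left(- \frac{1}{5}\right) = -36$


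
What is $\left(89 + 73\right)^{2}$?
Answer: $26244$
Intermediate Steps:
$\left(89 + 73\right)^{2} = 162^{2} = 26244$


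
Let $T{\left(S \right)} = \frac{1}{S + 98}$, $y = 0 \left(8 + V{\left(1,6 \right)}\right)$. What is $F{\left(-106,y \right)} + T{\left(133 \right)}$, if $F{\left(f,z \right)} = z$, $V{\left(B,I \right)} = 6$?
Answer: $\frac{1}{231} \approx 0.004329$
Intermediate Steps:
$y = 0$ ($y = 0 \left(8 + 6\right) = 0 \cdot 14 = 0$)
$T{\left(S \right)} = \frac{1}{98 + S}$
$F{\left(-106,y \right)} + T{\left(133 \right)} = 0 + \frac{1}{98 + 133} = 0 + \frac{1}{231} = \frac{1}{231}$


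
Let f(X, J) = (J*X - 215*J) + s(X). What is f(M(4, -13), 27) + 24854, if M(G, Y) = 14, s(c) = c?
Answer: 19441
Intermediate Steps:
f(X, J) = X - 215*J + J*X (f(X, J) = (J*X - 215*J) + X = (-215*J + J*X) + X = X - 215*J + J*X)
f(M(4, -13), 27) + 24854 = (14 - 215*27 + 27*14) + 24854 = (14 - 5805 + 378) + 24854 = -5413 + 24854 = 19441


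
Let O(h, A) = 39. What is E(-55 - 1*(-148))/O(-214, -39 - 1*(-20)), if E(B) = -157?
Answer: -157/39 ≈ -4.0256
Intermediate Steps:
E(-55 - 1*(-148))/O(-214, -39 - 1*(-20)) = -157/39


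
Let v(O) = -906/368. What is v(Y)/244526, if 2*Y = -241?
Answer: -453/44992784 ≈ -1.0068e-5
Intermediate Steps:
Y = -241/2 (Y = (1/2)*(-241) = -241/2 ≈ -120.50)
v(O) = -453/184 (v(O) = -906*1/368 = -453/184)
v(Y)/244526 = -453/184/244526 = -453/184*1/244526 = -453/44992784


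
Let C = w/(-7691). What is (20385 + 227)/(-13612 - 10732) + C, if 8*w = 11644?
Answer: -24244948/23403713 ≈ -1.0359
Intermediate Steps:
w = 2911/2 (w = (⅛)*11644 = 2911/2 ≈ 1455.5)
C = -2911/15382 (C = (2911/2)/(-7691) = (2911/2)*(-1/7691) = -2911/15382 ≈ -0.18925)
(20385 + 227)/(-13612 - 10732) + C = (20385 + 227)/(-13612 - 10732) - 2911/15382 = 20612/(-24344) - 2911/15382 = 20612*(-1/24344) - 2911/15382 = -5153/6086 - 2911/15382 = -24244948/23403713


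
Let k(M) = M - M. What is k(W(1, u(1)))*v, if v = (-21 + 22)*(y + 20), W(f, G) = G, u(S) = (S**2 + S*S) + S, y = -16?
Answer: 0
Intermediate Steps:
u(S) = S + 2*S**2 (u(S) = (S**2 + S**2) + S = 2*S**2 + S = S + 2*S**2)
k(M) = 0
v = 4 (v = (-21 + 22)*(-16 + 20) = 1*4 = 4)
k(W(1, u(1)))*v = 0*4 = 0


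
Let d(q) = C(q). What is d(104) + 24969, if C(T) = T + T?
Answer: 25177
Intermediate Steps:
C(T) = 2*T
d(q) = 2*q
d(104) + 24969 = 2*104 + 24969 = 208 + 24969 = 25177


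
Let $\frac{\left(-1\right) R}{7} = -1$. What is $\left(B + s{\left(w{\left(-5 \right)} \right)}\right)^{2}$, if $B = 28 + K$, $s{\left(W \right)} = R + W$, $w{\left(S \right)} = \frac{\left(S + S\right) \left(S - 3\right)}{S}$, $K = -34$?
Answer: $225$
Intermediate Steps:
$R = 7$ ($R = \left(-7\right) \left(-1\right) = 7$)
$w{\left(S \right)} = -6 + 2 S$ ($w{\left(S \right)} = \frac{2 S \left(-3 + S\right)}{S} = -6 + 2 S$)
$s{\left(W \right)} = 7 + W$
$B = -6$ ($B = 28 - 34 = -6$)
$\left(B + s{\left(w{\left(-5 \right)} \right)}\right)^{2} = \left(-6 + \left(7 + \left(-6 + 2 \left(-5\right)\right)\right)\right)^{2} = \left(-6 + \left(7 - 16\right)\right)^{2} = \left(-6 - 9\right)^{2} = \left(-15\right)^{2} = 225$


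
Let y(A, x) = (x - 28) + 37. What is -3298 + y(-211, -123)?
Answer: -3412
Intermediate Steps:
y(A, x) = 9 + x (y(A, x) = (-28 + x) + 37 = 9 + x)
-3298 + y(-211, -123) = -3298 + (9 - 123) = -3298 - 114 = -3412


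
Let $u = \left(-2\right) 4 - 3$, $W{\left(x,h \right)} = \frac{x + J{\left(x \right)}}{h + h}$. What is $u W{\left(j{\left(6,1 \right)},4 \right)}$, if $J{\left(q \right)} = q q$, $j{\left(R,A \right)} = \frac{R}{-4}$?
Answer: $- \frac{33}{32} \approx -1.0313$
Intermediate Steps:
$j{\left(R,A \right)} = - \frac{R}{4}$ ($j{\left(R,A \right)} = R \left(- \frac{1}{4}\right) = - \frac{R}{4}$)
$J{\left(q \right)} = q^{2}$
$W{\left(x,h \right)} = \frac{x + x^{2}}{2 h}$ ($W{\left(x,h \right)} = \frac{x + x^{2}}{h + h} = \frac{x + x^{2}}{2 h}$)
$u = -11$ ($u = -8 - 3 = -11$)
$u W{\left(j{\left(6,1 \right)},4 \right)} = - 11 \frac{\left(- \frac{1}{4}\right) 6 \left(1 - \frac{3}{2}\right)}{2 \cdot 4} = - 11 \cdot \frac{1}{2} \left(- \frac{3}{2}\right) \frac{1}{4} \left(1 - \frac{3}{2}\right) = - 11 \cdot \frac{1}{2} \left(- \frac{3}{2}\right) \frac{1}{4} \left(- \frac{1}{2}\right) = \left(-11\right) \frac{3}{32} = - \frac{33}{32}$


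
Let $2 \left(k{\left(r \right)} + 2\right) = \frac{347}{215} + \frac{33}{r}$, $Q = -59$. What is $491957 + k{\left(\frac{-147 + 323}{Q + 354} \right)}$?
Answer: $\frac{3384846227}{6880} \approx 4.9198 \cdot 10^{5}$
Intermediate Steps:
$k{\left(r \right)} = - \frac{513}{430} + \frac{33}{2 r}$ ($k{\left(r \right)} = -2 + \frac{\frac{347}{215} + \frac{33}{r}}{2} = -2 + \left(\frac{347}{430} + \frac{33}{2 r}\right) = - \frac{513}{430} + \frac{33}{2 r}$)
$491957 + k{\left(\frac{-147 + 323}{Q + 354} \right)} = 491957 + \frac{3 \left(2365 - 171 \frac{-147 + 323}{-59 + 354}\right)}{430 \frac{-147 + 323}{-59 + 354}} = 491957 + \frac{3 \left(2365 - 171 \cdot \frac{176}{295}\right)}{430 \cdot \frac{176}{295}} = 491957 + \frac{3 \left(2365 - 171 \cdot 176 \cdot \frac{1}{295}\right)}{430 \cdot 176 \cdot \frac{1}{295}} = 491957 + \frac{3 \left(2365 - \frac{30096}{295}\right)}{430 \cdot \frac{176}{295}} = 491957 + \frac{3}{430} \cdot \frac{295}{176} \left(2365 - \frac{30096}{295}\right) = 491957 + \frac{3}{430} \cdot \frac{295}{176} \cdot \frac{667579}{295} = 491957 + \frac{182067}{6880} = \frac{3384846227}{6880}$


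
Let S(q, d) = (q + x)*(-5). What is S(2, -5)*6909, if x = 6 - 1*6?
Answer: -69090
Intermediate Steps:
x = 0 (x = 6 - 6 = 0)
S(q, d) = -5*q (S(q, d) = (q + 0)*(-5) = q*(-5) = -5*q)
S(2, -5)*6909 = -5*2*6909 = -10*6909 = -69090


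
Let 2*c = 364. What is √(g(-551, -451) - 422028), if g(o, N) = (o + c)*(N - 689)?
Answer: 6*I*√38 ≈ 36.987*I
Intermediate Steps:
c = 182 (c = (½)*364 = 182)
g(o, N) = (-689 + N)*(182 + o) (g(o, N) = (o + 182)*(N - 689) = (182 + o)*(-689 + N) = (-689 + N)*(182 + o))
√(g(-551, -451) - 422028) = √((-125398 - 689*(-551) + 182*(-451) - 451*(-551)) - 422028) = √((-125398 + 379639 - 82082 + 248501) - 422028) = √(420660 - 422028) = √(-1368) = 6*I*√38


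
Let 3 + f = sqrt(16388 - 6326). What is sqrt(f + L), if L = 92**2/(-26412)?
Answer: sqrt(-144770775 + 130798827*sqrt(1118))/6603 ≈ 9.8483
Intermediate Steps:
f = -3 + 3*sqrt(1118) (f = -3 + sqrt(16388 - 6326) = -3 + sqrt(10062) = -3 + 3*sqrt(1118) ≈ 97.310)
L = -2116/6603 (L = 8464*(-1/26412) = -2116/6603 ≈ -0.32046)
sqrt(f + L) = sqrt((-3 + 3*sqrt(1118)) - 2116/6603) = sqrt(-21925/6603 + 3*sqrt(1118))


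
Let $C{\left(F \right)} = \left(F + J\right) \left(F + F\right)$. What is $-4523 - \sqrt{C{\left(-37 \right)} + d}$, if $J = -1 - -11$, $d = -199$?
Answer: $-4523 - \sqrt{1799} \approx -4565.4$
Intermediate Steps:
$J = 10$ ($J = -1 + 11 = 10$)
$C{\left(F \right)} = 2 F \left(10 + F\right)$ ($C{\left(F \right)} = \left(F + 10\right) \left(F + F\right) = \left(10 + F\right) 2 F = 2 F \left(10 + F\right)$)
$-4523 - \sqrt{C{\left(-37 \right)} + d} = -4523 - \sqrt{2 \left(-37\right) \left(10 - 37\right) - 199} = -4523 - \sqrt{2 \left(-37\right) \left(-27\right) - 199} = -4523 - \sqrt{1998 - 199} = -4523 - \sqrt{1799}$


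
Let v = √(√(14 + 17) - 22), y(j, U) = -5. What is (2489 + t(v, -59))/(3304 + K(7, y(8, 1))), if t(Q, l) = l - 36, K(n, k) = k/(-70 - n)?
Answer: 184338/254413 ≈ 0.72456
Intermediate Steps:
v = √(-22 + √31) (v = √(√31 - 22) = √(-22 + √31) ≈ 4.0537*I)
t(Q, l) = -36 + l
(2489 + t(v, -59))/(3304 + K(7, y(8, 1))) = (2489 + (-36 - 59))/(3304 - 1*(-5)/(70 + 7)) = (2489 - 95)/(3304 - 1*(-5)/77) = 2394/(3304 - 1*(-5)*1/77) = 2394/(3304 + 5/77) = 2394/(254413/77) = 2394*(77/254413) = 184338/254413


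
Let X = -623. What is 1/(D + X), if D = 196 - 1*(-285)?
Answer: -1/142 ≈ -0.0070423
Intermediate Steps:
D = 481 (D = 196 + 285 = 481)
1/(D + X) = 1/(481 - 623) = 1/(-142) = -1/142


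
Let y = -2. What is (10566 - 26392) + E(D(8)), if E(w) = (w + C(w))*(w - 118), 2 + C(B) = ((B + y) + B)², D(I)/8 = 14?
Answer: -312190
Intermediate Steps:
D(I) = 112 (D(I) = 8*14 = 112)
C(B) = -2 + (-2 + 2*B)² (C(B) = -2 + ((B - 2) + B)² = -2 + ((-2 + B) + B)² = -2 + (-2 + 2*B)²)
E(w) = (-118 + w)*(-2 + w + 4*(-1 + w)²) (E(w) = (w + (-2 + 4*(-1 + w)²))*(w - 118) = (-2 + w + 4*(-1 + w)²)*(-118 + w) = (-118 + w)*(-2 + w + 4*(-1 + w)²))
(10566 - 26392) + E(D(8)) = (10566 - 26392) + (-236 - 479*112² + 4*112³ + 828*112) = -15826 + (-236 - 479*12544 + 4*1404928 + 92736) = -15826 + (-236 - 6008576 + 5619712 + 92736) = -15826 - 296364 = -312190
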